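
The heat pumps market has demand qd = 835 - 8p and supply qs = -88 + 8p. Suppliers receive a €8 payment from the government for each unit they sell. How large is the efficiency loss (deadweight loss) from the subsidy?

Deadweight loss = €128

Pre-subsidy: 835 - 8p = -88 + 8p gives p* = 57.6875, q* = 373.5.
With the subsidy, sellers receive ps = pb + 8 for each unit, where pb is the price buyers pay.
Supply in terms of pb becomes qs = -88 + 8(pb + 8) = -24 + 8pb. Setting this equal to demand: 835 - 8pb = -24 + 8pb, so pb = 53.6875.
Sellers receive ps = 53.6875 + 8 = 61.6875; q' = 835 − 8·53.6875 = 405.5.
The subsidy expands output by 405.5 − 373.5 = 32 past the efficient level; on those units the gap between marginal cost and willingness to pay runs from 0 up to 8.
DWL = ½ × 8 × 32 = 128.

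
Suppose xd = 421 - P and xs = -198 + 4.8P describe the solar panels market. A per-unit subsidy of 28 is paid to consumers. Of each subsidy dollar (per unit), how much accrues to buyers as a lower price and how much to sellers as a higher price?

Pre-subsidy: 421 - P = -198 + 4.8P gives P* = 3095/29, x* = 9114/29.
With the rebate, buyers effectively pay Pb = Ps − 28, where Ps is the price sellers receive.
Demand in terms of Ps becomes xd = 421 − 1(Ps − 28) = 449 - Ps. Setting this equal to supply: 449 - Ps = -198 + 4.8Ps, so Ps = 3235/29.
Buyers pay Pb = 3235/29 − 28 = 2423/29; x' = -198 + 4.8·(3235/29) = 9786/29.
Buyers' price falls by P* − Pb = 3095/29 − 2423/29 = 672/29; sellers' price rises by Ps − P* = 3235/29 − 3095/29 = 140/29.

Buyers gain 672/29 per unit; sellers gain 140/29 per unit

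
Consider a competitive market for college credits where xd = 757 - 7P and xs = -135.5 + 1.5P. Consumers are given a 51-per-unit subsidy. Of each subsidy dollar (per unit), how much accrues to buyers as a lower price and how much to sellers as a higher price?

Pre-subsidy: 757 - 7P = -135.5 + 1.5P gives P* = 105, x* = 22.
With the rebate, buyers effectively pay Pb = Ps − 51, where Ps is the price sellers receive.
Demand in terms of Ps becomes xd = 757 − 7(Ps − 51) = 1114 - 7Ps. Setting this equal to supply: 1114 - 7Ps = -135.5 + 1.5Ps, so Ps = 147.
Buyers pay Pb = 147 − 51 = 96; x' = -135.5 + 1.5·147 = 85.
Buyers' price falls by P* − Pb = 105 − 96 = 9; sellers' price rises by Ps − P* = 147 − 105 = 42.

Buyers gain 9 per unit; sellers gain 42 per unit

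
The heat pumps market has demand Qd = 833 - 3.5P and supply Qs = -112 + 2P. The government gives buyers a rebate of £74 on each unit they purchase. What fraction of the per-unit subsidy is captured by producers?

Producer share = 7/11

Pre-subsidy: 833 - 3.5P = -112 + 2P gives P* = 1890/11, Q* = 2548/11.
With the rebate, buyers effectively pay Pb = Ps − 74, where Ps is the price sellers receive.
Demand in terms of Ps becomes Qd = 833 − 3.5(Ps − 74) = 1092 - 3.5Ps. Setting this equal to supply: 1092 - 3.5Ps = -112 + 2Ps, so Ps = 2408/11.
Buyers pay Pb = 2408/11 − 74 = 1594/11; Q' = -112 + 2·(2408/11) = 3584/11.
Buyers' price falls by P* − Pb = 1890/11 − 1594/11 = 296/11; sellers' price rises by Ps − P* = 2408/11 − 1890/11 = 518/11.
So producers capture (518/11)/74 = 7/11 of each unit of subsidy.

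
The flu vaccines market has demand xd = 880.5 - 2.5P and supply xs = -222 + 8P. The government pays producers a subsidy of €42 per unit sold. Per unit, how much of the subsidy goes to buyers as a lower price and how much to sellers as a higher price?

Pre-subsidy: 880.5 - 2.5P = -222 + 8P gives P* = 105, x* = 618.
With the subsidy, sellers receive Ps = Pb + 42 for each unit, where Pb is the price buyers pay.
Supply in terms of Pb becomes xs = -222 + 8(Pb + 42) = 114 + 8Pb. Setting this equal to demand: 880.5 - 2.5Pb = 114 + 8Pb, so Pb = 73.
Sellers receive Ps = 73 + 42 = 115; x' = 880.5 − 2.5·73 = 698.
Buyers' price falls by P* − Pb = 105 − 73 = 32; sellers' price rises by Ps − P* = 115 − 105 = 10.

Buyers gain €32 per unit; sellers gain €10 per unit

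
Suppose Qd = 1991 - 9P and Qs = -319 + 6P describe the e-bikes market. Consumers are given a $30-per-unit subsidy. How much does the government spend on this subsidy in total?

Government cost = $21390

Pre-subsidy: 1991 - 9P = -319 + 6P gives P* = 154, Q* = 605.
With the rebate, buyers effectively pay Pb = Ps − 30, where Ps is the price sellers receive.
Demand in terms of Ps becomes Qd = 1991 − 9(Ps − 30) = 2261 - 9Ps. Setting this equal to supply: 2261 - 9Ps = -319 + 6Ps, so Ps = 172.
Buyers pay Pb = 172 − 30 = 142; Q' = -319 + 6·172 = 713.
Government outlay = subsidy × quantity = 30 × 713 = 21390.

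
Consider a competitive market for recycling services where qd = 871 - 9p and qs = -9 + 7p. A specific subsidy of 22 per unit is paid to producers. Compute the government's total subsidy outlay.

Pre-subsidy: 871 - 9p = -9 + 7p gives p* = 55, q* = 376.
With the subsidy, sellers receive ps = pb + 22 for each unit, where pb is the price buyers pay.
Supply in terms of pb becomes qs = -9 + 7(pb + 22) = 145 + 7pb. Setting this equal to demand: 871 - 9pb = 145 + 7pb, so pb = 45.375.
Sellers receive ps = 45.375 + 22 = 67.375; q' = 871 − 9·45.375 = 462.625.
Government outlay = subsidy × quantity = 22 × 462.625 = 10177.75.

Government cost = 10177.75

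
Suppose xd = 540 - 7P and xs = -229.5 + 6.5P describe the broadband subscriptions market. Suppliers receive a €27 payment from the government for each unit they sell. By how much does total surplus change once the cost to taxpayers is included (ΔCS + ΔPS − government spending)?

Net change in total surplus = -€1228.5

Pre-subsidy: 540 - 7P = -229.5 + 6.5P gives P* = 57, x* = 141.
With the subsidy, sellers receive Ps = Pb + 27 for each unit, where Pb is the price buyers pay.
Supply in terms of Pb becomes xs = -229.5 + 6.5(Pb + 27) = -54 + 6.5Pb. Setting this equal to demand: 540 - 7Pb = -54 + 6.5Pb, so Pb = 44.
Sellers receive Ps = 44 + 27 = 71; x' = 540 − 7·44 = 232.
ΔCS = ½(141 + 232)(57 − 44) = 2424.5; ΔPS = ½(141 + 232)(71 − 57) = 2611.
Government spending = 27 × 232 = 6264.
Net change = 2424.5 + 2611 − 6264 = -1228.5. The loss equals the DWL triangle ½·27·91.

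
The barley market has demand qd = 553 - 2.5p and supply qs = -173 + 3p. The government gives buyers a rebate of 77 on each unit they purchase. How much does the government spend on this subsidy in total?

Pre-subsidy: 553 - 2.5p = -173 + 3p gives p* = 132, q* = 223.
With the rebate, buyers effectively pay pb = ps − 77, where ps is the price sellers receive.
Demand in terms of ps becomes qd = 553 − 2.5(ps − 77) = 745.5 - 2.5ps. Setting this equal to supply: 745.5 - 2.5ps = -173 + 3ps, so ps = 167.
Buyers pay pb = 167 − 77 = 90; q' = -173 + 3·167 = 328.
Government outlay = subsidy × quantity = 77 × 328 = 25256.

Government cost = 25256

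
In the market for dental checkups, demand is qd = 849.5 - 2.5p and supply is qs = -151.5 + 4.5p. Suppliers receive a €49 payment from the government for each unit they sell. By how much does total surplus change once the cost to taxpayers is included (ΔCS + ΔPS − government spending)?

Pre-subsidy: 849.5 - 2.5p = -151.5 + 4.5p gives p* = 143, q* = 492.
With the subsidy, sellers receive ps = pb + 49 for each unit, where pb is the price buyers pay.
Supply in terms of pb becomes qs = -151.5 + 4.5(pb + 49) = 69 + 4.5pb. Setting this equal to demand: 849.5 - 2.5pb = 69 + 4.5pb, so pb = 111.5.
Sellers receive ps = 111.5 + 49 = 160.5; q' = 849.5 − 2.5·111.5 = 570.75.
ΔCS = ½(492 + 570.75)(143 − 111.5) = 16738.3125; ΔPS = ½(492 + 570.75)(160.5 − 143) = 9299.0625.
Government spending = 49 × 570.75 = 27966.75.
Net change = 16738.3125 + 9299.0625 − 27966.75 = -1929.375. The loss equals the DWL triangle ½·49·78.75.

Net change in total surplus = -€1929.375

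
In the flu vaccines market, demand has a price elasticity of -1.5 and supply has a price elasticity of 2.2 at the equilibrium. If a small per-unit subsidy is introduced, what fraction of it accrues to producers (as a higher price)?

For a small subsidy around the equilibrium, the benefit split depends on the relative slopes, which at a point are proportional to the elasticities.
Buyer share = εs/(εs + |εd|) = 2.2/(2.2 + 1.5) = 22/37; seller share = |εd|/(εs + |εd|) = 15/37.
So producers capture 15/37 of the subsidy.

Producer share = 15/37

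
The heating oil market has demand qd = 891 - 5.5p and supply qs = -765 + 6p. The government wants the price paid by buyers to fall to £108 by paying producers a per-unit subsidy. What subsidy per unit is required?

At a buyer price of 108, quantity demanded is 891 − 5.5·108 = 297.
Sellers supply 297 only when they receive ps with -765 + 6·ps = 297, i.e. ps = 177.
s = ps − pb = 177 − 108 = 69.

Required subsidy s = £69 per unit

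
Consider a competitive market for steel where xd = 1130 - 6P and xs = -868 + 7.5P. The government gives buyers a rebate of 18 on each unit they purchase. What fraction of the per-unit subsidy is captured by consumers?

Consumer share = 5/9

Pre-subsidy: 1130 - 6P = -868 + 7.5P gives P* = 148, x* = 242.
With the rebate, buyers effectively pay Pb = Ps − 18, where Ps is the price sellers receive.
Demand in terms of Ps becomes xd = 1130 − 6(Ps − 18) = 1238 - 6Ps. Setting this equal to supply: 1238 - 6Ps = -868 + 7.5Ps, so Ps = 156.
Buyers pay Pb = 156 − 18 = 138; x' = -868 + 7.5·156 = 302.
Buyers' price falls by P* − Pb = 148 − 138 = 10; sellers' price rises by Ps − P* = 156 − 148 = 8.
So consumers capture 10/18 = 5/9 of each unit of subsidy.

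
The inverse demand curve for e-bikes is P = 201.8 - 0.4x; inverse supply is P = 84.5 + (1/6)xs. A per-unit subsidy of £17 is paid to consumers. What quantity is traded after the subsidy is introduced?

x' = 237

Pre-subsidy: 201.8 - 0.4x = 84.5 + (1/6)x gives x* = 207 and P* = 119.
With the rebate, buyers effectively pay Pb = Ps − 17, where Ps is the price sellers receive.
On the curves, Pb = 201.8 - 0.4x and Ps = 84.5 + (1/6)x; the wedge Ps − Pb = 17 gives 84.5 + (1/6)x − (201.8 - 0.4x) = 17, so x' = 237.
Then Pb = 201.8 − 0.4·237 = 107 and Ps = 84.5 + (1/6)·237 = 124.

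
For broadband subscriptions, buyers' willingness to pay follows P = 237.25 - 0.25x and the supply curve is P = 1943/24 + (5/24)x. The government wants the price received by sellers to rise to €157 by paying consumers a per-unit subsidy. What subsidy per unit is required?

Required subsidy s = €11 per unit

At a seller price of 157, quantity supplied is -388.6 + 4.8·157 = 365.
Buyers absorb 365 only when they pay Pb = 237.25 − 0.25·365 = 146.
s = Ps − Pb = 157 − 146 = 11.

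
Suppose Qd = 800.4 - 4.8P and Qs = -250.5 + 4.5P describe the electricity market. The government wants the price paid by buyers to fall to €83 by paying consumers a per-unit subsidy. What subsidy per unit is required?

Required subsidy s = €62 per unit

At a buyer price of 83, quantity demanded is 800.4 − 4.8·83 = 402.
Sellers supply 402 only when they receive Ps with -250.5 + 4.5·Ps = 402, i.e. Ps = 145.
s = Ps − Pb = 145 − 83 = 62.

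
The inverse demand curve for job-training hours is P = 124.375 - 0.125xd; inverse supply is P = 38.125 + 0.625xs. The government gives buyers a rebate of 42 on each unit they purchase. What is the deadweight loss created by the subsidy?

Pre-subsidy: 124.375 - 0.125x = 38.125 + 0.625x gives x* = 115 and P* = 110.
With the rebate, buyers effectively pay Pb = Ps − 42, where Ps is the price sellers receive.
On the curves, Pb = 124.375 - 0.125x and Ps = 38.125 + 0.625x; the wedge Ps − Pb = 42 gives 38.125 + 0.625x − (124.375 - 0.125x) = 42, so x' = 171.
Then Pb = 124.375 − 0.125·171 = 103 and Ps = 38.125 + 0.625·171 = 145.
The subsidy expands output by 171 − 115 = 56 past the efficient level; on those units the gap between marginal cost and willingness to pay runs from 0 up to 42.
DWL = ½ × 42 × 56 = 1176.

Deadweight loss = 1176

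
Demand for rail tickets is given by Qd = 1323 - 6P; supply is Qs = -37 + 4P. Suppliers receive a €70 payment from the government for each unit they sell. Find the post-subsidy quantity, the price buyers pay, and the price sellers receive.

Q' = 675; buyers pay €108; sellers receive €178

Pre-subsidy: 1323 - 6P = -37 + 4P gives P* = 136, Q* = 507.
With the subsidy, sellers receive Ps = Pb + 70 for each unit, where Pb is the price buyers pay.
Supply in terms of Pb becomes Qs = -37 + 4(Pb + 70) = 243 + 4Pb. Setting this equal to demand: 1323 - 6Pb = 243 + 4Pb, so Pb = 108.
Sellers receive Ps = 108 + 70 = 178; Q' = 1323 − 6·108 = 675.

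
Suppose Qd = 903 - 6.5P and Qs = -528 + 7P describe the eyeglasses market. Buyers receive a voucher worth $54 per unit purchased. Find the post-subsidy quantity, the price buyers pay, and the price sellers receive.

Pre-subsidy: 903 - 6.5P = -528 + 7P gives P* = 106, Q* = 214.
With the rebate, buyers effectively pay Pb = Ps − 54, where Ps is the price sellers receive.
Demand in terms of Ps becomes Qd = 903 − 6.5(Ps − 54) = 1254 - 6.5Ps. Setting this equal to supply: 1254 - 6.5Ps = -528 + 7Ps, so Ps = 132.
Buyers pay Pb = 132 − 54 = 78; Q' = -528 + 7·132 = 396.

Q' = 396; buyers pay $78; sellers receive $132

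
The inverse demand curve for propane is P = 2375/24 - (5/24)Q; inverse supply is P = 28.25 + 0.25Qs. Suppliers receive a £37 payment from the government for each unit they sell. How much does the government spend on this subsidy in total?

Pre-subsidy: 2375/24 - (5/24)Q = 28.25 + 0.25Q gives Q* = 1697/11 and P* = 735/11.
With the subsidy, sellers receive Ps = Pb + 37 for each unit, where Pb is the price buyers pay.
On the curves, Pb = 2375/24 - (5/24)Q and Ps = 28.25 + 0.25Q; the wedge Ps − Pb = 37 gives 28.25 + 0.25Q − (2375/24 - (5/24)Q) = 37, so Q' = 235.
Then Pb = 2375/24 − (5/24)·235 = 50 and Ps = 28.25 + 0.25·235 = 87.
Government outlay = subsidy × quantity = 37 × 235 = 8695.

Government cost = £8695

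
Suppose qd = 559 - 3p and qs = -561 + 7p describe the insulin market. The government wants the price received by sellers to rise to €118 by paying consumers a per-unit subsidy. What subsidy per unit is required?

Required subsidy s = €20 per unit

At a seller price of 118, quantity supplied is -561 + 7·118 = 265.
Buyers absorb 265 only when they pay pb with 559 − 3·pb = 265, i.e. pb = 98.
s = ps − pb = 118 − 98 = 20.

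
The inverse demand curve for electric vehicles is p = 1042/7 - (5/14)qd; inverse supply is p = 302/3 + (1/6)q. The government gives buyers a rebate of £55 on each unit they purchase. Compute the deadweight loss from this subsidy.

Deadweight loss = £2887.5

Pre-subsidy: 1042/7 - (5/14)q = 302/3 + (1/6)q gives q* = 92 and p* = 116.
With the rebate, buyers effectively pay pb = ps − 55, where ps is the price sellers receive.
On the curves, pb = 1042/7 - (5/14)q and ps = 302/3 + (1/6)q; the wedge ps − pb = 55 gives 302/3 + (1/6)q − (1042/7 - (5/14)q) = 55, so q' = 197.
Then pb = 1042/7 − (5/14)·197 = 78.5 and ps = 302/3 + (1/6)·197 = 133.5.
The subsidy expands output by 197 − 92 = 105 past the efficient level; on those units the gap between marginal cost and willingness to pay runs from 0 up to 55.
DWL = ½ × 55 × 105 = 2887.5.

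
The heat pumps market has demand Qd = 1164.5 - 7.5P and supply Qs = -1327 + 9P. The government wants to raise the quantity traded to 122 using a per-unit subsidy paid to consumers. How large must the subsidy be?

At Q = 122, invert demand for the buyer price: Pb = (1164.5 − 122)/7.5 = 139; invert supply for the seller price: Ps = (122 − (-1327))/9 = 161.
The subsidy must fill the gap: s = Ps − Pb = 161 − 139 = 22.

Required subsidy s = 22 per unit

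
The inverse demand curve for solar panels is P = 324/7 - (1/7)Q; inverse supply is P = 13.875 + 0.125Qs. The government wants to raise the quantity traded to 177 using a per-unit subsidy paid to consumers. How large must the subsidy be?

At Q = 177, from the demand curve buyers pay Pb = 324/7 − (1/7)·177 = 21; from the supply curve sellers need Ps = 13.875 + 0.125·177 = 36.
The subsidy must fill the gap: s = Ps − Pb = 36 − 21 = 15.

Required subsidy s = 15 per unit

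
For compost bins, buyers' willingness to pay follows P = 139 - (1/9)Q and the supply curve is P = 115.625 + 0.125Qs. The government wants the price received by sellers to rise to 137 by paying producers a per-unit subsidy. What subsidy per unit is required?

At a seller price of 137, quantity supplied is -925 + 8·137 = 171.
Buyers absorb 171 only when they pay Pb = 139 − (1/9)·171 = 120.
s = Ps − Pb = 137 − 120 = 17.

Required subsidy s = 17 per unit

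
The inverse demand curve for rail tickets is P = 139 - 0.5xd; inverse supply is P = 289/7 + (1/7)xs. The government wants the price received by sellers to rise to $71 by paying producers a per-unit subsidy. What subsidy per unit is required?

At a seller price of 71, quantity supplied is -289 + 7·71 = 208.
Buyers absorb 208 only when they pay Pb = 139 − 0.5·208 = 35.
s = Ps − Pb = 71 − 35 = 36.

Required subsidy s = $36 per unit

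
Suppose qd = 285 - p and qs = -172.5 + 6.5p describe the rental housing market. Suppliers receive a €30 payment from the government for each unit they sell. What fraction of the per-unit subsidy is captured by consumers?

Pre-subsidy: 285 - p = -172.5 + 6.5p gives p* = 61, q* = 224.
With the subsidy, sellers receive ps = pb + 30 for each unit, where pb is the price buyers pay.
Supply in terms of pb becomes qs = -172.5 + 6.5(pb + 30) = 22.5 + 6.5pb. Setting this equal to demand: 285 - pb = 22.5 + 6.5pb, so pb = 35.
Sellers receive ps = 35 + 30 = 65; q' = 285 − 1·35 = 250.
Buyers' price falls by p* − pb = 61 − 35 = 26; sellers' price rises by ps − p* = 65 − 61 = 4.
So consumers capture 26/30 = 13/15 of each unit of subsidy.

Consumer share = 13/15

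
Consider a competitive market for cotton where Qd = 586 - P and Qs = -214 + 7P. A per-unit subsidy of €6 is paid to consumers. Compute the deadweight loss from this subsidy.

Pre-subsidy: 586 - P = -214 + 7P gives P* = 100, Q* = 486.
With the rebate, buyers effectively pay Pb = Ps − 6, where Ps is the price sellers receive.
Demand in terms of Ps becomes Qd = 586 − 1(Ps − 6) = 592 - Ps. Setting this equal to supply: 592 - Ps = -214 + 7Ps, so Ps = 100.75.
Buyers pay Pb = 100.75 − 6 = 94.75; Q' = -214 + 7·100.75 = 491.25.
The subsidy expands output by 491.25 − 486 = 5.25 past the efficient level; on those units the gap between marginal cost and willingness to pay runs from 0 up to 6.
DWL = ½ × 6 × 5.25 = 15.75.

Deadweight loss = €15.75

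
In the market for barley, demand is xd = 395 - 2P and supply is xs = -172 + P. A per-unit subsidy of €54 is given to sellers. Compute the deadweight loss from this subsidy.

Pre-subsidy: 395 - 2P = -172 + P gives P* = 189, x* = 17.
With the subsidy, sellers receive Ps = Pb + 54 for each unit, where Pb is the price buyers pay.
Supply in terms of Pb becomes xs = -172 + 1(Pb + 54) = -118 + Pb. Setting this equal to demand: 395 - 2Pb = -118 + Pb, so Pb = 171.
Sellers receive Ps = 171 + 54 = 225; x' = 395 − 2·171 = 53.
The subsidy expands output by 53 − 17 = 36 past the efficient level; on those units the gap between marginal cost and willingness to pay runs from 0 up to 54.
DWL = ½ × 54 × 36 = 972.

Deadweight loss = €972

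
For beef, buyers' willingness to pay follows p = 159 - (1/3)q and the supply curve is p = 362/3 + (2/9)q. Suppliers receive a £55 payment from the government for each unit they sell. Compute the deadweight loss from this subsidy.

Pre-subsidy: 159 - (1/3)q = 362/3 + (2/9)q gives q* = 69 and p* = 136.
With the subsidy, sellers receive ps = pb + 55 for each unit, where pb is the price buyers pay.
On the curves, pb = 159 - (1/3)q and ps = 362/3 + (2/9)q; the wedge ps − pb = 55 gives 362/3 + (2/9)q − (159 - (1/3)q) = 55, so q' = 168.
Then pb = 159 − (1/3)·168 = 103 and ps = 362/3 + (2/9)·168 = 158.
The subsidy expands output by 168 − 69 = 99 past the efficient level; on those units the gap between marginal cost and willingness to pay runs from 0 up to 55.
DWL = ½ × 55 × 99 = 2722.5.

Deadweight loss = £2722.5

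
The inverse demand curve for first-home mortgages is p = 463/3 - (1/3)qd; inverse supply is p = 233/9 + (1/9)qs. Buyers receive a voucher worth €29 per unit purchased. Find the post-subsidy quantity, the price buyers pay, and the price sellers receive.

Pre-subsidy: 463/3 - (1/3)q = 233/9 + (1/9)q gives q* = 289 and p* = 58.
With the rebate, buyers effectively pay pb = ps − 29, where ps is the price sellers receive.
On the curves, pb = 463/3 - (1/3)q and ps = 233/9 + (1/9)q; the wedge ps − pb = 29 gives 233/9 + (1/9)q − (463/3 - (1/3)q) = 29, so q' = 354.25.
Then pb = 463/3 − (1/3)·354.25 = 36.25 and ps = 233/9 + (1/9)·354.25 = 65.25.

q' = 354.25; buyers pay €36.25; sellers receive €65.25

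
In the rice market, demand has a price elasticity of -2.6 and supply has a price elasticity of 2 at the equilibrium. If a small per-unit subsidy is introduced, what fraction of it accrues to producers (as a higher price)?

Producer share = 13/23

For a small subsidy around the equilibrium, the benefit split depends on the relative slopes, which at a point are proportional to the elasticities.
Buyer share = εs/(εs + |εd|) = 2/(2 + 2.6) = 10/23; seller share = |εd|/(εs + |εd|) = 13/23.
So producers capture 13/23 of the subsidy.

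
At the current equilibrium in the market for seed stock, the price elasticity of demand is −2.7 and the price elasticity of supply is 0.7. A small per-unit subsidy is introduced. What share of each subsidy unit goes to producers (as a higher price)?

Producer share = 27/34

For a small subsidy around the equilibrium, the benefit split depends on the relative slopes, which at a point are proportional to the elasticities.
Buyer share = εs/(εs + |εd|) = 0.7/(0.7 + 2.7) = 7/34; seller share = |εd|/(εs + |εd|) = 27/34.
So producers capture 27/34 of the subsidy.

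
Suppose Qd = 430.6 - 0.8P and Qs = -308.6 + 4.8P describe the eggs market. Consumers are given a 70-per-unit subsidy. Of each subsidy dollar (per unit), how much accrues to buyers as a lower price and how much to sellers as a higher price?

Pre-subsidy: 430.6 - 0.8P = -308.6 + 4.8P gives P* = 132, Q* = 325.
With the rebate, buyers effectively pay Pb = Ps − 70, where Ps is the price sellers receive.
Demand in terms of Ps becomes Qd = 430.6 − 0.8(Ps − 70) = 486.6 - 0.8Ps. Setting this equal to supply: 486.6 - 0.8Ps = -308.6 + 4.8Ps, so Ps = 142.
Buyers pay Pb = 142 − 70 = 72; Q' = -308.6 + 4.8·142 = 373.
Buyers' price falls by P* − Pb = 132 − 72 = 60; sellers' price rises by Ps − P* = 142 − 132 = 10.

Buyers gain 60 per unit; sellers gain 10 per unit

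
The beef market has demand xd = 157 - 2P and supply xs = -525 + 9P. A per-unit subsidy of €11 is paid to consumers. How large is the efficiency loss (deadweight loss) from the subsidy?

Deadweight loss = €99

Pre-subsidy: 157 - 2P = -525 + 9P gives P* = 62, x* = 33.
With the rebate, buyers effectively pay Pb = Ps − 11, where Ps is the price sellers receive.
Demand in terms of Ps becomes xd = 157 − 2(Ps − 11) = 179 - 2Ps. Setting this equal to supply: 179 - 2Ps = -525 + 9Ps, so Ps = 64.
Buyers pay Pb = 64 − 11 = 53; x' = -525 + 9·64 = 51.
The subsidy expands output by 51 − 33 = 18 past the efficient level; on those units the gap between marginal cost and willingness to pay runs from 0 up to 11.
DWL = ½ × 11 × 18 = 99.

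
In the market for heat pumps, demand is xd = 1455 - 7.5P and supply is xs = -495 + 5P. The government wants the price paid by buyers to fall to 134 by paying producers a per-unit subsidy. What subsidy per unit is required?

Required subsidy s = 55 per unit

At a buyer price of 134, quantity demanded is 1455 − 7.5·134 = 450.
Sellers supply 450 only when they receive Ps with -495 + 5·Ps = 450, i.e. Ps = 189.
s = Ps − Pb = 189 − 134 = 55.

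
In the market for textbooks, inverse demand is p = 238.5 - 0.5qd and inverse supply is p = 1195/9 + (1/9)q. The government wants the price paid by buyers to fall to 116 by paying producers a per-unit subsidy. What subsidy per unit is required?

Required subsidy s = 44 per unit

At a buyer price of 116, quantity demanded is 477 − 2·116 = 245.
Sellers supply 245 only when they receive ps = 1195/9 + (1/9)·245 = 160.
s = ps − pb = 160 − 116 = 44.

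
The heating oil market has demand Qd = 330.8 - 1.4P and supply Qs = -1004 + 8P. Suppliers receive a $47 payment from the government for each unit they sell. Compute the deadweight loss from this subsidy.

Pre-subsidy: 330.8 - 1.4P = -1004 + 8P gives P* = 142, Q* = 132.
With the subsidy, sellers receive Ps = Pb + 47 for each unit, where Pb is the price buyers pay.
Supply in terms of Pb becomes Qs = -1004 + 8(Pb + 47) = -628 + 8Pb. Setting this equal to demand: 330.8 - 1.4Pb = -628 + 8Pb, so Pb = 102.
Sellers receive Ps = 102 + 47 = 149; Q' = 330.8 − 1.4·102 = 188.
The subsidy expands output by 188 − 132 = 56 past the efficient level; on those units the gap between marginal cost and willingness to pay runs from 0 up to 47.
DWL = ½ × 47 × 56 = 1316.

Deadweight loss = $1316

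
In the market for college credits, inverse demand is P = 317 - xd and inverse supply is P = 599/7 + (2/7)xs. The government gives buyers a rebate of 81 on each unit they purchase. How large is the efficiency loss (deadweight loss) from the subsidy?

Deadweight loss = 2551.5

Pre-subsidy: 317 - x = 599/7 + (2/7)x gives x* = 180 and P* = 137.
With the rebate, buyers effectively pay Pb = Ps − 81, where Ps is the price sellers receive.
On the curves, Pb = 317 - x and Ps = 599/7 + (2/7)x; the wedge Ps − Pb = 81 gives 599/7 + (2/7)x − (317 - x) = 81, so x' = 243.
Then Pb = 317 − 1·243 = 74 and Ps = 599/7 + (2/7)·243 = 155.
The subsidy expands output by 243 − 180 = 63 past the efficient level; on those units the gap between marginal cost and willingness to pay runs from 0 up to 81.
DWL = ½ × 81 × 63 = 2551.5.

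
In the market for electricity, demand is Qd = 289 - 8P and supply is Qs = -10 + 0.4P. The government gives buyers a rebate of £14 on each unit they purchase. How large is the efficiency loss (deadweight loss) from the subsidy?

Pre-subsidy: 289 - 8P = -10 + 0.4P gives P* = 1495/42, Q* = 89/21.
With the rebate, buyers effectively pay Pb = Ps − 14, where Ps is the price sellers receive.
Demand in terms of Ps becomes Qd = 289 − 8(Ps − 14) = 401 - 8Ps. Setting this equal to supply: 401 - 8Ps = -10 + 0.4Ps, so Ps = 685/14.
Buyers pay Pb = 685/14 − 14 = 489/14; Q' = -10 + 0.4·(685/14) = 67/7.
The subsidy expands output by 67/7 − 89/21 = 16/3 past the efficient level; on those units the gap between marginal cost and willingness to pay runs from 0 up to 14.
DWL = ½ × 14 × 16/3 = 112/3.

Deadweight loss = 112/3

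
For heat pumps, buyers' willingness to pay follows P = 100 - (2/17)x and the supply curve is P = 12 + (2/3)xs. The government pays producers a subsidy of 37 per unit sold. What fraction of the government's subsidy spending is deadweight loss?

DWL / government spending = 0.148

Pre-subsidy: 100 - (2/17)x = 12 + (2/3)x gives x* = 112.2 and P* = 86.8.
With the subsidy, sellers receive Ps = Pb + 37 for each unit, where Pb is the price buyers pay.
On the curves, Pb = 100 - (2/17)x and Ps = 12 + (2/3)x; the wedge Ps − Pb = 37 gives 12 + (2/3)x − (100 - (2/17)x) = 37, so x' = 159.375.
Then Pb = 100 − (2/17)·159.375 = 81.25 and Ps = 12 + (2/3)·159.375 = 118.25.
ΔCS = ½(112.2 + 159.375)(86.8 − 81.25) = 753.620625; ΔPS = ½(112.2 + 159.375)(118.25 − 86.8) = 4270.516875.
Government spending = 37 × 159.375 = 5896.875.
DWL = ½ × 37 × (159.375 − 112.2) = 872.7375; fraction = 872.7375 / 5896.875 = 0.148.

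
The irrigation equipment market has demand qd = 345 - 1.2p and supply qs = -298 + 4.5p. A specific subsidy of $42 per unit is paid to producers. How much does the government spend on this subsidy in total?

Government cost = 199038/19

Pre-subsidy: 345 - 1.2p = -298 + 4.5p gives p* = 6430/57, q* = 3983/19.
With the subsidy, sellers receive ps = pb + 42 for each unit, where pb is the price buyers pay.
Supply in terms of pb becomes qs = -298 + 4.5(pb + 42) = -109 + 4.5pb. Setting this equal to demand: 345 - 1.2pb = -109 + 4.5pb, so pb = 4540/57.
Sellers receive ps = 4540/57 + 42 = 6934/57; q' = 345 − 1.2·(4540/57) = 4739/19.
Government outlay = subsidy × quantity = 42 × 4739/19 = 199038/19.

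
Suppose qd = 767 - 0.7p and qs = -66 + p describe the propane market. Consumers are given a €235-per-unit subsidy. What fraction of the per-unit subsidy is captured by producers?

Producer share = 7/17

Pre-subsidy: 767 - 0.7p = -66 + p gives p* = 490, q* = 424.
With the rebate, buyers effectively pay pb = ps − 235, where ps is the price sellers receive.
Demand in terms of ps becomes qd = 767 − 0.7(ps − 235) = 931.5 - 0.7ps. Setting this equal to supply: 931.5 - 0.7ps = -66 + ps, so ps = 9975/17.
Buyers pay pb = 9975/17 − 235 = 5980/17; q' = -66 + 1·(9975/17) = 8853/17.
Buyers' price falls by p* − pb = 490 − 5980/17 = 2350/17; sellers' price rises by ps − p* = 9975/17 − 490 = 1645/17.
So producers capture (1645/17)/235 = 7/17 of each unit of subsidy.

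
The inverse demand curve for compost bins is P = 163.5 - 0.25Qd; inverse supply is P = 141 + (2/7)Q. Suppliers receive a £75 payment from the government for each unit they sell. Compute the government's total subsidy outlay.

Government cost = £13650

Pre-subsidy: 163.5 - 0.25Q = 141 + (2/7)Q gives Q* = 42 and P* = 153.
With the subsidy, sellers receive Ps = Pb + 75 for each unit, where Pb is the price buyers pay.
On the curves, Pb = 163.5 - 0.25Q and Ps = 141 + (2/7)Q; the wedge Ps − Pb = 75 gives 141 + (2/7)Q − (163.5 - 0.25Q) = 75, so Q' = 182.
Then Pb = 163.5 − 0.25·182 = 118 and Ps = 141 + (2/7)·182 = 193.
Government outlay = subsidy × quantity = 75 × 182 = 13650.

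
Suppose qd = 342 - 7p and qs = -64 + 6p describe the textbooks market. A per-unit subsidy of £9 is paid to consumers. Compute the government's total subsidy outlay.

Pre-subsidy: 342 - 7p = -64 + 6p gives p* = 406/13, q* = 1604/13.
With the rebate, buyers effectively pay pb = ps − 9, where ps is the price sellers receive.
Demand in terms of ps becomes qd = 342 − 7(ps − 9) = 405 - 7ps. Setting this equal to supply: 405 - 7ps = -64 + 6ps, so ps = 469/13.
Buyers pay pb = 469/13 − 9 = 352/13; q' = -64 + 6·(469/13) = 1982/13.
Government outlay = subsidy × quantity = 9 × 1982/13 = 17838/13.

Government cost = 17838/13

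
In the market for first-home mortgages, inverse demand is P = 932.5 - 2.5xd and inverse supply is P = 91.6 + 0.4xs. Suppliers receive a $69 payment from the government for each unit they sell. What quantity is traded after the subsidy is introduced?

Pre-subsidy: 932.5 - 2.5x = 91.6 + 0.4x gives x* = 8409/29 and P* = 6020/29.
With the subsidy, sellers receive Ps = Pb + 69 for each unit, where Pb is the price buyers pay.
On the curves, Pb = 932.5 - 2.5x and Ps = 91.6 + 0.4x; the wedge Ps − Pb = 69 gives 91.6 + 0.4x − (932.5 - 2.5x) = 69, so x' = 9099/29.
Then Pb = 932.5 − 2.5·(9099/29) = 4295/29 and Ps = 91.6 + 0.4·(9099/29) = 6296/29.

x' = 9099/29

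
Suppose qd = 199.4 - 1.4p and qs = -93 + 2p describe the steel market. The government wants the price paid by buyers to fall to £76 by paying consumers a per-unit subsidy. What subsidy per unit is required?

At a buyer price of 76, quantity demanded is 199.4 − 1.4·76 = 93.
Sellers supply 93 only when they receive ps with -93 + 2·ps = 93, i.e. ps = 93.
s = ps − pb = 93 − 76 = 17.

Required subsidy s = £17 per unit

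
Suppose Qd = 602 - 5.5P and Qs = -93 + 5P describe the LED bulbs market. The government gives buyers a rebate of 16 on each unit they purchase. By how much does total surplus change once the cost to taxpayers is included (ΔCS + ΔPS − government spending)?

Pre-subsidy: 602 - 5.5P = -93 + 5P gives P* = 1390/21, Q* = 4997/21.
With the rebate, buyers effectively pay Pb = Ps − 16, where Ps is the price sellers receive.
Demand in terms of Ps becomes Qd = 602 − 5.5(Ps − 16) = 690 - 5.5Ps. Setting this equal to supply: 690 - 5.5Ps = -93 + 5Ps, so Ps = 522/7.
Buyers pay Pb = 522/7 − 16 = 410/7; Q' = -93 + 5·(522/7) = 1959/7.
ΔCS = ½(4997/21 + 1959/7)(1390/21 − 410/7) = 869920/441; ΔPS = ½(4997/21 + 1959/7)(522/7 − 1390/21) = 956912/441.
Government spending = 16 × 1959/7 = 31344/7.
Net change = 869920/441 + 956912/441 − 31344/7 = -7040/21. The loss equals the DWL triangle ½·16·880/21.

Net change in total surplus = -7040/21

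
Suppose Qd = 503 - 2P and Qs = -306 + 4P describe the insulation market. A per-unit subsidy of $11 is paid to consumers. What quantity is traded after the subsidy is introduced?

Q' = 248

Pre-subsidy: 503 - 2P = -306 + 4P gives P* = 809/6, Q* = 700/3.
With the rebate, buyers effectively pay Pb = Ps − 11, where Ps is the price sellers receive.
Demand in terms of Ps becomes Qd = 503 − 2(Ps − 11) = 525 - 2Ps. Setting this equal to supply: 525 - 2Ps = -306 + 4Ps, so Ps = 138.5.
Buyers pay Pb = 138.5 − 11 = 127.5; Q' = -306 + 4·138.5 = 248.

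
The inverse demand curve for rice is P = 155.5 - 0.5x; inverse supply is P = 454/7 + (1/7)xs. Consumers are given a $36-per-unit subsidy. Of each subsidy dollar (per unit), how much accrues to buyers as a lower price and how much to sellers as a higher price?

Pre-subsidy: 155.5 - 0.5x = 454/7 + (1/7)x gives x* = 141 and P* = 85.
With the rebate, buyers effectively pay Pb = Ps − 36, where Ps is the price sellers receive.
On the curves, Pb = 155.5 - 0.5x and Ps = 454/7 + (1/7)x; the wedge Ps − Pb = 36 gives 454/7 + (1/7)x − (155.5 - 0.5x) = 36, so x' = 197.
Then Pb = 155.5 − 0.5·197 = 57 and Ps = 454/7 + (1/7)·197 = 93.
Buyers' price falls by P* − Pb = 85 − 57 = 28; sellers' price rises by Ps − P* = 93 − 85 = 8.

Buyers gain $28 per unit; sellers gain $8 per unit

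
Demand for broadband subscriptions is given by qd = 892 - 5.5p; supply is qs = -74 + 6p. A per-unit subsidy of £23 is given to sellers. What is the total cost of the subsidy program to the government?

Government cost = £11408

Pre-subsidy: 892 - 5.5p = -74 + 6p gives p* = 84, q* = 430.
With the subsidy, sellers receive ps = pb + 23 for each unit, where pb is the price buyers pay.
Supply in terms of pb becomes qs = -74 + 6(pb + 23) = 64 + 6pb. Setting this equal to demand: 892 - 5.5pb = 64 + 6pb, so pb = 72.
Sellers receive ps = 72 + 23 = 95; q' = 892 − 5.5·72 = 496.
Government outlay = subsidy × quantity = 23 × 496 = 11408.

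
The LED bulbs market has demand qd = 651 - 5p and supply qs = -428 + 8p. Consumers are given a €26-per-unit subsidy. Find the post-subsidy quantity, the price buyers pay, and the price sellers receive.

q' = 316; buyers pay €67; sellers receive €93

Pre-subsidy: 651 - 5p = -428 + 8p gives p* = 83, q* = 236.
With the rebate, buyers effectively pay pb = ps − 26, where ps is the price sellers receive.
Demand in terms of ps becomes qd = 651 − 5(ps − 26) = 781 - 5ps. Setting this equal to supply: 781 - 5ps = -428 + 8ps, so ps = 93.
Buyers pay pb = 93 − 26 = 67; q' = -428 + 8·93 = 316.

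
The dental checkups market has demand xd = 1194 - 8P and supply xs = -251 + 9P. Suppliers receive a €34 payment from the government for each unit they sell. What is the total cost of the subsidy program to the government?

Pre-subsidy: 1194 - 8P = -251 + 9P gives P* = 85, x* = 514.
With the subsidy, sellers receive Ps = Pb + 34 for each unit, where Pb is the price buyers pay.
Supply in terms of Pb becomes xs = -251 + 9(Pb + 34) = 55 + 9Pb. Setting this equal to demand: 1194 - 8Pb = 55 + 9Pb, so Pb = 67.
Sellers receive Ps = 67 + 34 = 101; x' = 1194 − 8·67 = 658.
Government outlay = subsidy × quantity = 34 × 658 = 22372.

Government cost = €22372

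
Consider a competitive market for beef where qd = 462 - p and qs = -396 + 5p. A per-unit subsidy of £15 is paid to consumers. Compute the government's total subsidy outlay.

Pre-subsidy: 462 - p = -396 + 5p gives p* = 143, q* = 319.
With the rebate, buyers effectively pay pb = ps − 15, where ps is the price sellers receive.
Demand in terms of ps becomes qd = 462 − 1(ps − 15) = 477 - ps. Setting this equal to supply: 477 - ps = -396 + 5ps, so ps = 145.5.
Buyers pay pb = 145.5 − 15 = 130.5; q' = -396 + 5·145.5 = 331.5.
Government outlay = subsidy × quantity = 15 × 331.5 = 4972.5.

Government cost = £4972.5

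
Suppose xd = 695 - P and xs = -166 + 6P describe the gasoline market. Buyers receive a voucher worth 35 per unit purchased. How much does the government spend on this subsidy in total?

Government cost = 21070

Pre-subsidy: 695 - P = -166 + 6P gives P* = 123, x* = 572.
With the rebate, buyers effectively pay Pb = Ps − 35, where Ps is the price sellers receive.
Demand in terms of Ps becomes xd = 695 − 1(Ps − 35) = 730 - Ps. Setting this equal to supply: 730 - Ps = -166 + 6Ps, so Ps = 128.
Buyers pay Pb = 128 − 35 = 93; x' = -166 + 6·128 = 602.
Government outlay = subsidy × quantity = 35 × 602 = 21070.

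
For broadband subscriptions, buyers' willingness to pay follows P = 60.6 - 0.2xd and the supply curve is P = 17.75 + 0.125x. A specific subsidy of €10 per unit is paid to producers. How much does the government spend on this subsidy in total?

Pre-subsidy: 60.6 - 0.2x = 17.75 + 0.125x gives x* = 1714/13 and P* = 445/13.
With the subsidy, sellers receive Ps = Pb + 10 for each unit, where Pb is the price buyers pay.
On the curves, Pb = 60.6 - 0.2x and Ps = 17.75 + 0.125x; the wedge Ps − Pb = 10 gives 17.75 + 0.125x − (60.6 - 0.2x) = 10, so x' = 2114/13.
Then Pb = 60.6 − 0.2·(2114/13) = 365/13 and Ps = 17.75 + 0.125·(2114/13) = 495/13.
Government outlay = subsidy × quantity = 10 × 2114/13 = 21140/13.

Government cost = 21140/13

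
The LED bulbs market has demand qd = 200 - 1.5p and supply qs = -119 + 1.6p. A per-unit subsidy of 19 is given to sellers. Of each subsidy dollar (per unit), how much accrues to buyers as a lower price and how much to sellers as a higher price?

Buyers gain 304/31 per unit; sellers gain 285/31 per unit

Pre-subsidy: 200 - 1.5p = -119 + 1.6p gives p* = 3190/31, q* = 1415/31.
With the subsidy, sellers receive ps = pb + 19 for each unit, where pb is the price buyers pay.
Supply in terms of pb becomes qs = -119 + 1.6(pb + 19) = -88.6 + 1.6pb. Setting this equal to demand: 200 - 1.5pb = -88.6 + 1.6pb, so pb = 2886/31.
Sellers receive ps = 2886/31 + 19 = 3475/31; q' = 200 − 1.5·(2886/31) = 1871/31.
Buyers' price falls by p* − pb = 3190/31 − 2886/31 = 304/31; sellers' price rises by ps − p* = 3475/31 − 3190/31 = 285/31.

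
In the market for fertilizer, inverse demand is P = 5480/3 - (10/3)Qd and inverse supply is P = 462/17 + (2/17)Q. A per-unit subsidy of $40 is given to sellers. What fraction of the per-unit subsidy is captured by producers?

Pre-subsidy: 5480/3 - (10/3)Q = 462/17 + (2/17)Q gives Q* = 45887/88 and P* = 3895/44.
With the subsidy, sellers receive Ps = Pb + 40 for each unit, where Pb is the price buyers pay.
On the curves, Pb = 5480/3 - (10/3)Q and Ps = 462/17 + (2/17)Q; the wedge Ps − Pb = 40 gives 462/17 + (2/17)Q − (5480/3 - (10/3)Q) = 40, so Q' = 46907/88.
Then Pb = 5480/3 − (10/3)·(46907/88) = 2195/44 and Ps = 462/17 + (2/17)·(46907/88) = 3955/44.
Buyers' price falls by P* − Pb = 3895/44 − 2195/44 = 425/11; sellers' price rises by Ps − P* = 3955/44 − 3895/44 = 15/11.
So producers capture (15/11)/40 = 3/88 of each unit of subsidy.

Producer share = 3/88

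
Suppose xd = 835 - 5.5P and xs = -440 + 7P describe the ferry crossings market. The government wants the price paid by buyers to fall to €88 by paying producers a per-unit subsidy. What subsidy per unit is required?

At a buyer price of 88, quantity demanded is 835 − 5.5·88 = 351.
Sellers supply 351 only when they receive Ps with -440 + 7·Ps = 351, i.e. Ps = 113.
s = Ps − Pb = 113 − 88 = 25.

Required subsidy s = €25 per unit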